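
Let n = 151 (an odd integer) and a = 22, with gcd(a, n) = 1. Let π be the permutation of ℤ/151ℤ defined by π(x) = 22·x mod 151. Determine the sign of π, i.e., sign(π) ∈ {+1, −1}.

+1

Start at x=99: 99 → 64 → 49 → 21 → 9 → 47 → 128 → … (one orbit).
π_22 has 3 disjoint cycles with lengths [75, 75, 1] on {0,…,150}.
3 cycles on 151: each ℓ→(−1)^(ℓ−1), product (−1)^148 = +1.
Via Zolotarev, sign(π_{22}) = (22|151) = +1.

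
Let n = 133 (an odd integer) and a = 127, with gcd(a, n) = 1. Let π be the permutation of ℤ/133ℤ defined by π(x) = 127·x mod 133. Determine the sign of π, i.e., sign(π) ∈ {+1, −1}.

Start at x=8: 8 → 85 → 22 → 1 → 127 → 36 → 50 → … (one orbit).
14 cycles of lengths [18, 18, 18, 18, 18, 18, 18, 1, 1, 1, 1, 1, 1, 1].
sign(π) = (−1)^{n − #cycles} = (−1)^{133−14} = (−1)^119 = -1.
(127|133)_J = -1 (Zolotarev's lemma cross-check).

-1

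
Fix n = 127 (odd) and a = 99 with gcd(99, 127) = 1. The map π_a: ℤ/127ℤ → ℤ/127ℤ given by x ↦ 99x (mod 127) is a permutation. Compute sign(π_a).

+1

Start at x=99: 99 → 22 → 19 → 103 → 37 → 107 → 52 → … (one orbit).
15 cycles of lengths [9, 9, 9, 9, 9, 9, 9, 9, 9, 9, 9, 9, 9, 9, 1].
Σ(ℓ_i−1) = 127−15 = 112; sign = (−1)^112 = +1.
The Jacobi symbol (99|127) = +1 (Zolotarev) agrees.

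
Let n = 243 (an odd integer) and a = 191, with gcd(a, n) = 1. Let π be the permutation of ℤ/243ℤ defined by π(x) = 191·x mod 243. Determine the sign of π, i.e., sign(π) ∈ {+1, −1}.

Trace 142: π^k(142) = [142, 149, 28, 2, 139, 62, 178] for k=0..6.
The orbit structure of x ↦ 191x mod 243: 6 orbits of sizes [162, 54, 18, 6, 2, 1].
With 6 cycles on 243 points, sign = (−1)^{243−6} = -1.

-1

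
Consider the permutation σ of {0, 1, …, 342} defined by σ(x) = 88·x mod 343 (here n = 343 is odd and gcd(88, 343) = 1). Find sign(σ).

Trace 93: π^k(93) = [93, 295, 235, 100, 225, 249, 303] for k=0..6.
7 cycles of lengths [147, 147, 21, 21, 3, 3, 1].
With 7 cycles on 343 points, sign = (−1)^{343−7} = +1.

+1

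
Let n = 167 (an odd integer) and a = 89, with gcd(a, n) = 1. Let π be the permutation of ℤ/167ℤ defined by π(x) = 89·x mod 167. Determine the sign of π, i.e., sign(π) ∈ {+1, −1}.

Orbit of 29 under x↦89x: [29, 76, 84, 128, 36, 31, 87]… (length divides ord_167(89)).
π_89 has 3 disjoint cycles with lengths [83, 83, 1] on {0,…,166}.
With 3 cycles on 167 points, sign = (−1)^{167−3} = +1.
Zolotarev: (89|167) = +1, matching the cycle-count sign.

+1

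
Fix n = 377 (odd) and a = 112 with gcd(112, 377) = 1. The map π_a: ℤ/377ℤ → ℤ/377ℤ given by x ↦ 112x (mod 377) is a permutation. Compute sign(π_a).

Orbit of 25 under x↦112x: [25, 161, 313, 372, 194, 239, 1]… (length divides ord_377(112)).
π_112 has 20 disjoint cycles with lengths [28, 28, 28, 28, 28, 28, 28, 28, 28, 28, 28, 28, 7, 7, 7, 7, 4, 4, 4, 1] on {0,…,376}.
20 cycles on 377: each ℓ→(−1)^(ℓ−1), product (−1)^357 = -1.

-1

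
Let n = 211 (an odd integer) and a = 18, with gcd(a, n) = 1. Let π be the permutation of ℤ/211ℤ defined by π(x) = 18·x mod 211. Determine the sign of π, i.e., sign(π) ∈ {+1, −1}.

Trace 143: π^k(143) = [143, 42, 123, 104, 184, 147, 114] for k=0..6.
π_18 has 4 disjoint cycles with lengths [70, 70, 70, 1] on {0,…,210}.
n − c = 211 − 4 = 207; sign = (−1)^207 = -1.
Check: (18/211) = -1 by Zolotarev.

-1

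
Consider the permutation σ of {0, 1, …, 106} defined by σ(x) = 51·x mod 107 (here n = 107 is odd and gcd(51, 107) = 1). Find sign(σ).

Trace 82: π^k(82) = [82, 9, 31, 83, 60, 64, 54] for k=0..6.
π_51 has 2 disjoint cycles with lengths [106, 1] on {0,…,106}.
n − c = 107 − 2 = 105; sign = (−1)^105 = -1.
Via Zolotarev, sign(π_{51}) = (51|107) = -1.

-1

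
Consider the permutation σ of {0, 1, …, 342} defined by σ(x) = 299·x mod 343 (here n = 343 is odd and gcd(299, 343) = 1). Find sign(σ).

-1

Start at x=219: 219 → 311 → 36 → 131 → 67 → 139 → 58 → … (one orbit).
Cycle lengths of π_299 on ℤ/343ℤ: [294, 42, 6, 1]; 4 cycles in total.
Σ(ℓ_i−1) = 343−4 = 339; sign = (−1)^339 = -1.
Zolotarev: (299|343) = -1, matching the cycle-count sign.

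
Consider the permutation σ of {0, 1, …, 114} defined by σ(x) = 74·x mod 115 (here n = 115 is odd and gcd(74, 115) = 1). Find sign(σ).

-1

Orbit of 16 under x↦74x: [16, 34, 101, 114, 41, 44, 36]… (length divides ord_115(74)).
Cycle lengths of π_74 on ℤ/115ℤ: [22, 22, 22, 22, 22, 2, 2, 1]; 8 cycles in total.
Σ(ℓ_i−1) = 115−8 = 107; sign = (−1)^107 = -1.
Check: (74/115) = -1 by Zolotarev.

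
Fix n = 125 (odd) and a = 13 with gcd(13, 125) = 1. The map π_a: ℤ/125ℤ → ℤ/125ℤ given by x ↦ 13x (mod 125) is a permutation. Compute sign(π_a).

Start at x=16: 16 → 83 → 79 → 27 → 101 → 63 → 69 → … (one orbit).
π_13 has 4 disjoint cycles with lengths [100, 20, 4, 1] on {0,…,124}.
n − c = 125 − 4 = 121; sign = (−1)^121 = -1.
Check: (13/125) = -1 by Zolotarev.

-1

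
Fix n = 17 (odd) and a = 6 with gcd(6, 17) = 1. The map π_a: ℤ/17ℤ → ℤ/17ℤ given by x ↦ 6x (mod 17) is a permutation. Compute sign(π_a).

Orbit of 12 under x↦6x: [12, 4, 7, 8, 14, 16, 11]… (length divides ord_17(6)).
2 cycles of lengths [16, 1].
17 − 2 = 15 transpositions; sign(π) = (−1)^15 = -1.
(6|17)_J = -1 (Zolotarev's lemma cross-check).

-1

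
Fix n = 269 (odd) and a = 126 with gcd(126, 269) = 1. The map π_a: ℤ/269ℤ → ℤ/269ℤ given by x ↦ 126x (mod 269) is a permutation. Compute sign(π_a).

Trace 148: π^k(148) = [148, 87, 202, 166, 203, 23, 208] for k=0..6.
3 cycles of lengths [134, 134, 1].
sign(π) = (−1)^{n − #cycles} = (−1)^{269−3} = (−1)^266 = +1.

+1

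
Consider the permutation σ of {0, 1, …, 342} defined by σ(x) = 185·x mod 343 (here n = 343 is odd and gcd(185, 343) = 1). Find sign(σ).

-1

Trace 313: π^k(313) = [313, 281, 192, 191, 6, 81, 236] for k=0..6.
π_185 has 4 disjoint cycles with lengths [294, 42, 6, 1] on {0,…,342}.
With 4 cycles on 343 points, sign = (−1)^{343−4} = -1.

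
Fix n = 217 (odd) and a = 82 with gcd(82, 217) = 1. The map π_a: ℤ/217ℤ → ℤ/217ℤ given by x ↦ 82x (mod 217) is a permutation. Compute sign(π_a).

Start at x=78: 78 → 103 → 200 → 125 → 51 → 59 → 64 → … (one orbit).
π_82 has 10 disjoint cycles with lengths [30, 30, 30, 30, 30, 30, 15, 15, 6, 1] on {0,…,216}.
217 − 10 = 207 transpositions; sign(π) = (−1)^207 = -1.

-1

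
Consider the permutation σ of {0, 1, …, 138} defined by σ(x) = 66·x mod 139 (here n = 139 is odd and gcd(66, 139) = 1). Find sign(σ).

+1

Start at x=37: 37 → 79 → 71 → 99 → 1 → 66 → 47 → … (one orbit).
3 cycles of lengths [69, 69, 1].
With 3 cycles on 139 points, sign = (−1)^{139−3} = +1.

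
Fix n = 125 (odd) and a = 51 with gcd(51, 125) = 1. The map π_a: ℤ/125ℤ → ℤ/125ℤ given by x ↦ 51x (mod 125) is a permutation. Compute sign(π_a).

Trace 101: π^k(101) = [101, 26, 76, 1, 51] for k=0..4.
Cycle type of π: 5×20 + 1×25; total 45 cycles.
45 cycles on 125: each ℓ→(−1)^(ℓ−1), product (−1)^80 = +1.
The Jacobi symbol (51|125) = +1 (Zolotarev) agrees.

+1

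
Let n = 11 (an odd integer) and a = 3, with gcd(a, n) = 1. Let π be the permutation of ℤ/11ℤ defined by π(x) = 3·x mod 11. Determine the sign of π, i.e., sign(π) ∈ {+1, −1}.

Start at x=1: 1 → 3 → 9 → 5 → 4 → 1 (one orbit).
Cycle lengths of π_3 on ℤ/11ℤ: [5, 5, 1]; 3 cycles in total.
11 − 3 = 8 transpositions; sign(π) = (−1)^8 = +1.

+1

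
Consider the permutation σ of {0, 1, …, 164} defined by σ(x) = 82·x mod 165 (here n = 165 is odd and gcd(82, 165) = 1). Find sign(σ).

-1

Start at x=67: 67 → 49 → 58 → 136 → 97 → 34 → 148 → … (one orbit).
The orbit structure of x ↦ 82x mod 165: 18 orbits of sizes [20, 20, 20, 20, 20, 20, 5, 5, 5, 5, 5, 5, 4, 4, 4, 1, 1, 1].
sign(π) = (−1)^{n − #cycles} = (−1)^{165−18} = (−1)^147 = -1.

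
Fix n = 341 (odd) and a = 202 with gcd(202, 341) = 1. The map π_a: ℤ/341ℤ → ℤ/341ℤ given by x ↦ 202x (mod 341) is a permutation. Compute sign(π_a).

+1

Orbit of 157 under x↦202x: [157, 1, 202, 225, 97]… (length divides ord_341(202)).
Cycle type of π: 5×68 + 1; total 69 cycles.
sign(π) = (−1)^{n − #cycles} = (−1)^{341−69} = (−1)^272 = +1.
Zolotarev: (202|341) = +1, matching the cycle-count sign.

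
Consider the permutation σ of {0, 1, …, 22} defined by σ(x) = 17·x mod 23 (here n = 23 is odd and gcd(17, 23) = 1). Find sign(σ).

-1

Trace 7: π^k(7) = [7, 4, 22, 6, 10, 9, 15] for k=0..6.
2 cycles of lengths [22, 1].
With 2 cycles on 23 points, sign = (−1)^{23−2} = -1.
(17|23)_J = -1 (Zolotarev's lemma cross-check).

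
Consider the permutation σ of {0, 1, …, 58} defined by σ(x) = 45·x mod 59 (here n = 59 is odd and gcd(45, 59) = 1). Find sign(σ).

Orbit of 29 under x↦45x: [29, 7, 20, 15, 26, 49, 22]… (length divides ord_59(45)).
Cycle type of π: 29×2 + 1; total 3 cycles.
sign(π) = (−1)^{n − #cycles} = (−1)^{59−3} = (−1)^56 = +1.
Check: (45/59) = +1 by Zolotarev.

+1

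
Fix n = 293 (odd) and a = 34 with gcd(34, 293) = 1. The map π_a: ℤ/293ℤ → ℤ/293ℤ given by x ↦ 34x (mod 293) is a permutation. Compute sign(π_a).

Orbit of 30 under x↦34x: [30, 141, 106, 88, 62, 57, 180]… (length divides ord_293(34)).
Decompose π into cycles: lengths [292, 1] (2 cycles, including the fixed point 0).
With 2 cycles on 293 points, sign = (−1)^{293−2} = -1.
Check: (34/293) = -1 by Zolotarev.

-1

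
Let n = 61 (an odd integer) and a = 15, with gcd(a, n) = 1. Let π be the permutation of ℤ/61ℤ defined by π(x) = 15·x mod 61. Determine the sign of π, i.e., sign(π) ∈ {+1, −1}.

Start at x=42: 42 → 20 → 56 → 47 → 34 → 22 → 25 → … (one orbit).
5 cycles of lengths [15, 15, 15, 15, 1].
5 cycles on 61: each ℓ→(−1)^(ℓ−1), product (−1)^56 = +1.

+1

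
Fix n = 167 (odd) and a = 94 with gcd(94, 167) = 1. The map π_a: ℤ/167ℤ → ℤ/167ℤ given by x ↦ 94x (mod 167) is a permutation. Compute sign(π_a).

Orbit of 87 under x↦94x: [87, 162, 31, 75, 36, 44, 128]… (length divides ord_167(94)).
The orbit structure of x ↦ 94x mod 167: 3 orbits of sizes [83, 83, 1].
3 cycles on 167: each ℓ→(−1)^(ℓ−1), product (−1)^164 = +1.

+1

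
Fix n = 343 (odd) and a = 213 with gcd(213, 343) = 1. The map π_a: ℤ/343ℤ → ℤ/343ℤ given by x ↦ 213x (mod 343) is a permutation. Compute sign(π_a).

-1

Orbit of 232 under x↦213x: [232, 24, 310, 174, 18, 61, 302]… (length divides ord_343(213)).
4 cycles of lengths [294, 42, 6, 1].
sign(π) = (−1)^{n − #cycles} = (−1)^{343−4} = (−1)^339 = -1.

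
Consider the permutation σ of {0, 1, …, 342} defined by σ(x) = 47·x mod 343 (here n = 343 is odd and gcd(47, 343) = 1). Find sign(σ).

Start at x=115: 115 → 260 → 215 → 158 → 223 → 191 → 59 → … (one orbit).
Decompose π into cycles: lengths [294, 42, 6, 1] (4 cycles, including the fixed point 0).
With 4 cycles on 343 points, sign = (−1)^{343−4} = -1.
Zolotarev: (47|343) = -1, matching the cycle-count sign.

-1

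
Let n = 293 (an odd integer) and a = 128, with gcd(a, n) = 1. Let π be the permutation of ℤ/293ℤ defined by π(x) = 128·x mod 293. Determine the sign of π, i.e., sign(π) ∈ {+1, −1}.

-1

Start at x=267: 267 → 188 → 38 → 176 → 260 → 171 → 206 → … (one orbit).
The orbit structure of x ↦ 128x mod 293: 2 orbits of sizes [292, 1].
With 2 cycles on 293 points, sign = (−1)^{293−2} = -1.
The Jacobi symbol (128|293) = -1 (Zolotarev) agrees.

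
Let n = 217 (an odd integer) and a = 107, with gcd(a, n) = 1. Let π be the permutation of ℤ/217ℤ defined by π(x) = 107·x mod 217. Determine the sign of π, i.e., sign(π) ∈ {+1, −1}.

+1

Start at x=205: 205 → 18 → 190 → 149 → 102 → 64 → 121 → … (one orbit).
The orbit structure of x ↦ 107x mod 217: 17 orbits of sizes [15, 15, 15, 15, 15, 15, 15, 15, 15, 15, 15, 15, 15, 15, 3, 3, 1].
217 − 17 = 200 transpositions; sign(π) = (−1)^200 = +1.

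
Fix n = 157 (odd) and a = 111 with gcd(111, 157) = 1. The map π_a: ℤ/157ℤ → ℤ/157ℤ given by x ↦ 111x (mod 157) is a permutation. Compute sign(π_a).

+1

Orbit of 1 under x↦111x: [1, 111, 75, 4, 130, 143, 16]… (length divides ord_157(111)).
Cycle lengths of π_111 on ℤ/157ℤ: [26, 26, 26, 26, 26, 26, 1]; 7 cycles in total.
sign(π) = (−1)^{n − #cycles} = (−1)^{157−7} = (−1)^150 = +1.
Check: (111/157) = +1 by Zolotarev.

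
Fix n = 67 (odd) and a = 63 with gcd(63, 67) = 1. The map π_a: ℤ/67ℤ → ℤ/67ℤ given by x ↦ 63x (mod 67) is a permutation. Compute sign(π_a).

-1

Orbit of 4 under x↦63x: [4, 51, 64, 12, 19, 58, 36]… (length divides ord_67(63)).
Cycle type of π: 66 + 1; total 2 cycles.
67 − 2 = 65 transpositions; sign(π) = (−1)^65 = -1.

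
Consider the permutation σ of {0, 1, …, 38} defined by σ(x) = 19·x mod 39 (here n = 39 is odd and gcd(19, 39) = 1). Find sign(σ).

-1

Start at x=19: 19 → 10 → 34 → 22 → 28 → 25 → 7 → … (one orbit).
π_19 has 6 disjoint cycles with lengths [12, 12, 12, 1, 1, 1] on {0,…,38}.
sign(π) = (−1)^{n − #cycles} = (−1)^{39−6} = (−1)^33 = -1.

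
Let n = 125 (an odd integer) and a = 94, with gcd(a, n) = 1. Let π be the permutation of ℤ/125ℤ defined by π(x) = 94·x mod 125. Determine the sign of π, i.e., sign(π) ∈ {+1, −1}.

Trace 66: π^k(66) = [66, 79, 51, 44, 11, 34, 71] for k=0..6.
Decompose π into cycles: lengths [50, 50, 10, 10, 2, 2, 1] (7 cycles, including the fixed point 0).
sign(π) = (−1)^{n − #cycles} = (−1)^{125−7} = (−1)^118 = +1.

+1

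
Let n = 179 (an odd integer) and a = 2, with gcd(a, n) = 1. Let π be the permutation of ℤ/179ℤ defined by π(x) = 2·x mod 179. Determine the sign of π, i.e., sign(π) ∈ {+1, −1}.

-1

Orbit of 18 under x↦2x: [18, 36, 72, 144, 109, 39, 78]… (length divides ord_179(2)).
π_2 has 2 disjoint cycles with lengths [178, 1] on {0,…,178}.
179 − 2 = 177 transpositions; sign(π) = (−1)^177 = -1.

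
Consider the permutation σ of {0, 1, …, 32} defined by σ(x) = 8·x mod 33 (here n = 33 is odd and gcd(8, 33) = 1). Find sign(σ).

+1

Trace 25: π^k(25) = [25, 2, 16, 29, 1, 8, 31] for k=0..6.
π_8 has 5 disjoint cycles with lengths [10, 10, 10, 2, 1] on {0,…,32}.
sign(π) = (−1)^{n − #cycles} = (−1)^{33−5} = (−1)^28 = +1.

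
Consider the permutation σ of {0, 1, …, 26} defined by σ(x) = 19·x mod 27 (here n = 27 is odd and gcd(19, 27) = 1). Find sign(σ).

Start at x=1: 1 → 19 → 10 → 1 (one orbit).
Decompose π into cycles: lengths [3, 3, 3, 3, 3, 3, 1, 1, 1, 1, 1, 1, 1, 1, 1] (15 cycles, including the fixed point 0).
27 − 15 = 12 transpositions; sign(π) = (−1)^12 = +1.

+1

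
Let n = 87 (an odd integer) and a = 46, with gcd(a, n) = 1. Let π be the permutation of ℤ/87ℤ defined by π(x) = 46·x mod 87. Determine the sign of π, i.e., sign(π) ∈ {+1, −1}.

-1

Start at x=70: 70 → 1 → 46 → 28 → 70 (one orbit).
The orbit structure of x ↦ 46x mod 87: 24 orbits of sizes [4, 4, 4, 4, 4, 4, 4, 4, 4, 4, 4, 4, 4, 4, 4, 4, 4, 4, 4, 4, 4, 1, 1, 1].
With 24 cycles on 87 points, sign = (−1)^{87−24} = -1.
Via Zolotarev, sign(π_{46}) = (46|87) = -1.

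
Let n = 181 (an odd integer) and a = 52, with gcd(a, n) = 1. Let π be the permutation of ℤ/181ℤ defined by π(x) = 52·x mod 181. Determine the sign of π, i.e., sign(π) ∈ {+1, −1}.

+1

Start at x=55: 55 → 145 → 119 → 34 → 139 → 169 → 100 → … (one orbit).
Cycle type of π: 90×2 + 1; total 3 cycles.
181 − 3 = 178 transpositions; sign(π) = (−1)^178 = +1.
(52|181)_J = +1 (Zolotarev's lemma cross-check).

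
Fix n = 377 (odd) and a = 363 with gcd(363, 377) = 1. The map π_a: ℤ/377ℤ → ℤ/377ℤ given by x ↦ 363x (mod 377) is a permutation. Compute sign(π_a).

Orbit of 248 under x↦363x: [248, 298, 352, 350, 1, 363, 196]… (length divides ord_377(363)).
20 cycles of lengths [28, 28, 28, 28, 28, 28, 28, 28, 28, 28, 28, 28, 28, 2, 2, 2, 2, 2, 2, 1].
377 − 20 = 357 transpositions; sign(π) = (−1)^357 = -1.
Via Zolotarev, sign(π_{363}) = (363|377) = -1.

-1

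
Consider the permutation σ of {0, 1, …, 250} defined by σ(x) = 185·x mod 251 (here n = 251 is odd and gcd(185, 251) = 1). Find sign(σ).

-1

Trace 214: π^k(214) = [214, 183, 221, 223, 91, 18, 67] for k=0..6.
Decompose π into cycles: lengths [250, 1] (2 cycles, including the fixed point 0).
sign(π) = (−1)^{n − #cycles} = (−1)^{251−2} = (−1)^249 = -1.
The Jacobi symbol (185|251) = -1 (Zolotarev) agrees.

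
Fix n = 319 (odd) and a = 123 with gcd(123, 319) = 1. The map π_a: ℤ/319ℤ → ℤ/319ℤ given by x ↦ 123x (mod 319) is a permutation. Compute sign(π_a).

Orbit of 175 under x↦123x: [175, 152, 194, 256, 226, 45, 112]… (length divides ord_319(123)).
10 cycles of lengths [70, 70, 70, 70, 10, 7, 7, 7, 7, 1].
Σ(ℓ_i−1) = 319−10 = 309; sign = (−1)^309 = -1.
(123|319)_J = -1 (Zolotarev's lemma cross-check).

-1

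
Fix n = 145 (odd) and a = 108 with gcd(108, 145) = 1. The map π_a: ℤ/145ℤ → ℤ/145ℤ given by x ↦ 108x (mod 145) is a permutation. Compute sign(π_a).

+1

Trace 141: π^k(141) = [141, 3, 34, 47, 1, 108, 64] for k=0..6.
The orbit structure of x ↦ 108x mod 145: 7 orbits of sizes [28, 28, 28, 28, 28, 4, 1].
7 cycles on 145: each ℓ→(−1)^(ℓ−1), product (−1)^138 = +1.
Zolotarev: (108|145) = +1, matching the cycle-count sign.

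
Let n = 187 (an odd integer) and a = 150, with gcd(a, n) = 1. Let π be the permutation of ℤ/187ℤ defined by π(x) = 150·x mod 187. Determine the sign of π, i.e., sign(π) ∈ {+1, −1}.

+1

Orbit of 185 under x↦150x: [185, 74, 67, 139, 93, 112, 157]… (length divides ord_187(150)).
Cycle type of π: 80×2 + 16 + 10 + 1; total 5 cycles.
5 cycles on 187: each ℓ→(−1)^(ℓ−1), product (−1)^182 = +1.
Via Zolotarev, sign(π_{150}) = (150|187) = +1.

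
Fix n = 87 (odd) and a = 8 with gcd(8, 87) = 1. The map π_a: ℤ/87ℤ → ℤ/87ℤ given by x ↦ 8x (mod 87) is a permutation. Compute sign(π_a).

Trace 68: π^k(68) = [68, 22, 2, 16, 41, 67, 14] for k=0..6.
π_8 has 5 disjoint cycles with lengths [28, 28, 28, 2, 1] on {0,…,86}.
sign(π) = (−1)^{n − #cycles} = (−1)^{87−5} = (−1)^82 = +1.
The Jacobi symbol (8|87) = +1 (Zolotarev) agrees.

+1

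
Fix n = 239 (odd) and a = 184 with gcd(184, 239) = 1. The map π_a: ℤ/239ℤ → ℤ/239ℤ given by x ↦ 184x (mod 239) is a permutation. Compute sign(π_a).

-1

Orbit of 236 under x↦184x: [236, 165, 7, 93, 143, 22, 224]… (length divides ord_239(184)).
2 cycles of lengths [238, 1].
sign(π) = (−1)^{n − #cycles} = (−1)^{239−2} = (−1)^237 = -1.
(184|239)_J = -1 (Zolotarev's lemma cross-check).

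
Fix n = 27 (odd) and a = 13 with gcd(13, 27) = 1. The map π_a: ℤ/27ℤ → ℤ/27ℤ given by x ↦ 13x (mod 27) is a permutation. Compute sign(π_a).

Orbit of 10 under x↦13x: [10, 22, 16, 19, 4, 25, 1]… (length divides ord_27(13)).
π_13 has 7 disjoint cycles with lengths [9, 9, 3, 3, 1, 1, 1] on {0,…,26}.
7 cycles on 27: each ℓ→(−1)^(ℓ−1), product (−1)^20 = +1.

+1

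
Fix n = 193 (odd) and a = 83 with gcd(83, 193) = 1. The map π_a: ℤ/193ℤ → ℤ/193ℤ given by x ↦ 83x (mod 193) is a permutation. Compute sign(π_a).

+1

Trace 63: π^k(63) = [63, 18, 143, 96, 55, 126, 36] for k=0..6.
π_83 has 3 disjoint cycles with lengths [96, 96, 1] on {0,…,192}.
n − c = 193 − 3 = 190; sign = (−1)^190 = +1.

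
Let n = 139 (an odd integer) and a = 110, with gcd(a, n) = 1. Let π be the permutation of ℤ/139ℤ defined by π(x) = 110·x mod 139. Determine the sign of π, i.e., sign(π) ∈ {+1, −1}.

Orbit of 20 under x↦110x: [20, 115, 1, 110, 7, 75, 49]… (length divides ord_139(110)).
Cycle lengths of π_110 on ℤ/139ℤ: [138, 1]; 2 cycles in total.
139 − 2 = 137 transpositions; sign(π) = (−1)^137 = -1.
The Jacobi symbol (110|139) = -1 (Zolotarev) agrees.

-1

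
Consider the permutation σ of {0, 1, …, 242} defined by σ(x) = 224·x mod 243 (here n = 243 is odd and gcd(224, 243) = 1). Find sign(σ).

-1

Start at x=8: 8 → 91 → 215 → 46 → 98 → 82 → 143 → … (one orbit).
π_224 has 14 disjoint cycles with lengths [54, 54, 54, 18, 18, 18, 6, 6, 6, 2, 2, 2, 2, 1] on {0,…,242}.
n − c = 243 − 14 = 229; sign = (−1)^229 = -1.
The Jacobi symbol (224|243) = -1 (Zolotarev) agrees.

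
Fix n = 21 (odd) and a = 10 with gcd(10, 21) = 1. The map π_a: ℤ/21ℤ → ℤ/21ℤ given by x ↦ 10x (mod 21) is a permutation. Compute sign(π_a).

-1

Orbit of 16 under x↦10x: [16, 13, 4, 19, 1, 10]… (length divides ord_21(10)).
Cycle lengths of π_10 on ℤ/21ℤ: [6, 6, 6, 1, 1, 1]; 6 cycles in total.
Σ(ℓ_i−1) = 21−6 = 15; sign = (−1)^15 = -1.
Via Zolotarev, sign(π_{10}) = (10|21) = -1.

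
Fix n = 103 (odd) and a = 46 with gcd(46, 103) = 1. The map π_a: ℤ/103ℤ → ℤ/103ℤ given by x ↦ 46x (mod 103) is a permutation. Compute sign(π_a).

+1

Trace 46: π^k(46) = [46, 56, 1] for k=0..2.
Decompose π into cycles: lengths [3, 3, 3, 3, 3, 3, 3, 3, 3, 3, 3, 3, 3, 3, 3, 3, 3, 3, 3, 3, 3, 3, 3, 3, 3, 3, 3, 3, 3, 3, 3, 3, 3, 3, 1] (35 cycles, including the fixed point 0).
103 − 35 = 68 transpositions; sign(π) = (−1)^68 = +1.
(46|103)_J = +1 (Zolotarev's lemma cross-check).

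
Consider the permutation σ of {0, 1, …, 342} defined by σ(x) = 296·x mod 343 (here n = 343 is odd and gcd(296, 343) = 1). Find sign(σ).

Trace 207: π^k(207) = [207, 218, 44, 333, 127, 205, 312] for k=0..6.
7 cycles of lengths [147, 147, 21, 21, 3, 3, 1].
n − c = 343 − 7 = 336; sign = (−1)^336 = +1.

+1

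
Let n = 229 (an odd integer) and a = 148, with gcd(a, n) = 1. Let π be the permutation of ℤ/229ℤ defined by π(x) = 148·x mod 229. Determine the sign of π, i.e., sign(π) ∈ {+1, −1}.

Orbit of 81 under x↦148x: [81, 80, 161, 12, 173, 185, 129]… (length divides ord_229(148)).
3 cycles of lengths [114, 114, 1].
With 3 cycles on 229 points, sign = (−1)^{229−3} = +1.
Zolotarev: (148|229) = +1, matching the cycle-count sign.

+1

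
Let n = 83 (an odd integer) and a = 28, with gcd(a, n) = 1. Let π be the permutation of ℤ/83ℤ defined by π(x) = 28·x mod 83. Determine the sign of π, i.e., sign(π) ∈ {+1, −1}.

Start at x=65: 65 → 77 → 81 → 27 → 9 → 3 → 1 → … (one orbit).
π_28 has 3 disjoint cycles with lengths [41, 41, 1] on {0,…,82}.
n − c = 83 − 3 = 80; sign = (−1)^80 = +1.

+1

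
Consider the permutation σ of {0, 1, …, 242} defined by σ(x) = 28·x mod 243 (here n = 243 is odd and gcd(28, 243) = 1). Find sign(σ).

Orbit of 136 under x↦28x: [136, 163, 190, 217, 1, 28, 55]… (length divides ord_243(28)).
63 cycles of lengths [9, 9, 9, 9, 9, 9, 9, 9, 9, 9, 9, 9, 9, 9, 9, 9, 9, 9, 3, 3, 3, 3, 3, 3, 3, 3, 3, 3, 3, 3, 3, 3, 3, 3, 3, 3, 1, 1, 1, 1, 1, 1, 1, 1, 1, 1, 1, 1, 1, 1, 1, 1, 1, 1, 1, 1, 1, 1, 1, 1, 1, 1, 1].
With 63 cycles on 243 points, sign = (−1)^{243−63} = +1.
Zolotarev: (28|243) = +1, matching the cycle-count sign.

+1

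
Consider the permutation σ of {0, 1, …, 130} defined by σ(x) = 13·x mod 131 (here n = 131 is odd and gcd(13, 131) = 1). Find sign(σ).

Start at x=46: 46 → 74 → 45 → 61 → 7 → 91 → 4 → … (one orbit).
Cycle type of π: 65×2 + 1; total 3 cycles.
3 cycles on 131: each ℓ→(−1)^(ℓ−1), product (−1)^128 = +1.
(13|131)_J = +1 (Zolotarev's lemma cross-check).

+1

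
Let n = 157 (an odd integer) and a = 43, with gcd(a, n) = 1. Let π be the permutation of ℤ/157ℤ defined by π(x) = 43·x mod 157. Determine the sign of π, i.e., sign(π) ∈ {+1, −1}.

-1

Orbit of 156 under x↦43x: [156, 114, 35, 92, 31, 77, 14]… (length divides ord_157(43)).
Decompose π into cycles: lengths [156, 1] (2 cycles, including the fixed point 0).
Σ(ℓ_i−1) = 157−2 = 155; sign = (−1)^155 = -1.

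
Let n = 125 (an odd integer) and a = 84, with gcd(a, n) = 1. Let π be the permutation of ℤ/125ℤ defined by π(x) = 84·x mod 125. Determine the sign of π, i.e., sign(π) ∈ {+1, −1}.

Start at x=99: 99 → 66 → 44 → 71 → 89 → 101 → 109 → … (one orbit).
Cycle lengths of π_84 on ℤ/125ℤ: [50, 50, 10, 10, 2, 2, 1]; 7 cycles in total.
With 7 cycles on 125 points, sign = (−1)^{125−7} = +1.

+1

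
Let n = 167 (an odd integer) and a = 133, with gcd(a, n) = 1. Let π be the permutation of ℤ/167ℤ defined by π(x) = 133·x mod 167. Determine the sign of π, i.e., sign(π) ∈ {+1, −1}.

+1

Start at x=31: 31 → 115 → 98 → 8 → 62 → 63 → 29 → … (one orbit).
Cycle type of π: 83×2 + 1; total 3 cycles.
sign(π) = (−1)^{n − #cycles} = (−1)^{167−3} = (−1)^164 = +1.
Check: (133/167) = +1 by Zolotarev.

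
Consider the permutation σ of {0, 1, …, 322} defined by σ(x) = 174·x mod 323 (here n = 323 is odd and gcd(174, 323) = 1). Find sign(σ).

-1

Orbit of 293 under x↦174x: [293, 271, 319, 273, 21, 101, 132]… (length divides ord_323(174)).
Decompose π into cycles: lengths [36, 36, 36, 36, 36, 36, 36, 36, 18, 4, 4, 4, 4, 1] (14 cycles, including the fixed point 0).
323 − 14 = 309 transpositions; sign(π) = (−1)^309 = -1.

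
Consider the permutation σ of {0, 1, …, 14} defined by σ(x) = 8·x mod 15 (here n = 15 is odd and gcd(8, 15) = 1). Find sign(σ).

+1

Start at x=1: 1 → 8 → 4 → 2 → 1 (one orbit).
Cycle type of π: 4×3 + 2 + 1; total 5 cycles.
With 5 cycles on 15 points, sign = (−1)^{15−5} = +1.
Check: (8/15) = +1 by Zolotarev.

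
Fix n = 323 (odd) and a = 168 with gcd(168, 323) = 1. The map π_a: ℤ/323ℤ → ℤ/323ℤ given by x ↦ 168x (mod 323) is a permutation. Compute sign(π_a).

+1

Orbit of 101 under x↦168x: [101, 172, 149, 161, 239, 100, 4]… (length divides ord_323(168)).
π_168 has 9 disjoint cycles with lengths [72, 72, 72, 72, 9, 9, 8, 8, 1] on {0,…,322}.
9 cycles on 323: each ℓ→(−1)^(ℓ−1), product (−1)^314 = +1.
Check: (168/323) = +1 by Zolotarev.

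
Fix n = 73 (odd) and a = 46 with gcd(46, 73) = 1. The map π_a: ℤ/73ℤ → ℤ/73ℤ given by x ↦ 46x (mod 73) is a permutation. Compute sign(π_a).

Orbit of 72 under x↦46x: [72, 27, 1, 46]… (length divides ord_73(46)).
Cycle type of π: 4×18 + 1; total 19 cycles.
73 − 19 = 54 transpositions; sign(π) = (−1)^54 = +1.

+1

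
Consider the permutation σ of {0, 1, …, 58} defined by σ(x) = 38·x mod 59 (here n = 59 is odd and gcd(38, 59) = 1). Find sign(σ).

Start at x=11: 11 → 5 → 13 → 22 → 10 → 26 → 44 → … (one orbit).
Cycle lengths of π_38 on ℤ/59ℤ: [58, 1]; 2 cycles in total.
With 2 cycles on 59 points, sign = (−1)^{59−2} = -1.

-1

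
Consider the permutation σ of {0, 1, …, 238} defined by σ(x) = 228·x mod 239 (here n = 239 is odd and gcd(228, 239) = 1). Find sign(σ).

Start at x=21: 21 → 8 → 151 → 12 → 107 → 18 → 41 → … (one orbit).
π_228 has 2 disjoint cycles with lengths [238, 1] on {0,…,238}.
239 − 2 = 237 transpositions; sign(π) = (−1)^237 = -1.

-1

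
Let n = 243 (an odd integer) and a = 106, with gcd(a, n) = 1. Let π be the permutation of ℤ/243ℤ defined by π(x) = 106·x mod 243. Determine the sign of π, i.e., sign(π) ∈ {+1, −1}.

+1

Trace 127: π^k(127) = [127, 97, 76, 37, 34, 202, 28] for k=0..6.
Decompose π into cycles: lengths [81, 81, 27, 27, 9, 9, 3, 3, 1, 1, 1] (11 cycles, including the fixed point 0).
sign(π) = (−1)^{n − #cycles} = (−1)^{243−11} = (−1)^232 = +1.
(106|243)_J = +1 (Zolotarev's lemma cross-check).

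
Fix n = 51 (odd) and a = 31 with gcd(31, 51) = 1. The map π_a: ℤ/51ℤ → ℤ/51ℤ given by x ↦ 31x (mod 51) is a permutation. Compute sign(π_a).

-1

Start at x=16: 16 → 37 → 25 → 10 → 4 → 22 → 19 → … (one orbit).
π_31 has 6 disjoint cycles with lengths [16, 16, 16, 1, 1, 1] on {0,…,50}.
sign(π) = (−1)^{n − #cycles} = (−1)^{51−6} = (−1)^45 = -1.
Check: (31/51) = -1 by Zolotarev.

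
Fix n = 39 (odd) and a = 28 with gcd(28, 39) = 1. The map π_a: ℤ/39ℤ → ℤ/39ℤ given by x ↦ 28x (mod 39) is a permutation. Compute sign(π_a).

-1

Trace 4: π^k(4) = [4, 34, 16, 19, 25, 37, 22] for k=0..6.
Cycle type of π: 12×3 + 1×3; total 6 cycles.
n − c = 39 − 6 = 33; sign = (−1)^33 = -1.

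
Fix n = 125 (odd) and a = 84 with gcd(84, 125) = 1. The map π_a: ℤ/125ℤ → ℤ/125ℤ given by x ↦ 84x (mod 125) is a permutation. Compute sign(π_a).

Orbit of 74 under x↦84x: [74, 91, 19, 96, 64, 1, 84]… (length divides ord_125(84)).
The orbit structure of x ↦ 84x mod 125: 7 orbits of sizes [50, 50, 10, 10, 2, 2, 1].
7 cycles on 125: each ℓ→(−1)^(ℓ−1), product (−1)^118 = +1.
Via Zolotarev, sign(π_{84}) = (84|125) = +1.

+1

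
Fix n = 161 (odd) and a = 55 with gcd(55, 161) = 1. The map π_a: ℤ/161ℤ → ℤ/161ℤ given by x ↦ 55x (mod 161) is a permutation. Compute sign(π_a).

Start at x=50: 50 → 13 → 71 → 41 → 1 → 55 → 127 → … (one orbit).
The orbit structure of x ↦ 55x mod 161: 12 orbits of sizes [22, 22, 22, 22, 22, 22, 11, 11, 2, 2, 2, 1].
n − c = 161 − 12 = 149; sign = (−1)^149 = -1.
Zolotarev: (55|161) = -1, matching the cycle-count sign.

-1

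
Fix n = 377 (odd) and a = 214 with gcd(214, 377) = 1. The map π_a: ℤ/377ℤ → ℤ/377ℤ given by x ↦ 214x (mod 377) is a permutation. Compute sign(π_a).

Trace 8: π^k(8) = [8, 204, 301, 324, 345, 315, 304] for k=0..6.
The orbit structure of x ↦ 214x mod 377: 7 orbits of sizes [84, 84, 84, 84, 28, 12, 1].
n − c = 377 − 7 = 370; sign = (−1)^370 = +1.
Via Zolotarev, sign(π_{214}) = (214|377) = +1.

+1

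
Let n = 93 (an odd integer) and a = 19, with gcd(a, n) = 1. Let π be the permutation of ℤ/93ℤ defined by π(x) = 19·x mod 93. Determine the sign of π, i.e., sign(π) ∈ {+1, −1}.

Start at x=28: 28 → 67 → 64 → 7 → 40 → 16 → 25 → … (one orbit).
Cycle lengths of π_19 on ℤ/93ℤ: [15, 15, 15, 15, 15, 15, 1, 1, 1]; 9 cycles in total.
n − c = 93 − 9 = 84; sign = (−1)^84 = +1.
Via Zolotarev, sign(π_{19}) = (19|93) = +1.

+1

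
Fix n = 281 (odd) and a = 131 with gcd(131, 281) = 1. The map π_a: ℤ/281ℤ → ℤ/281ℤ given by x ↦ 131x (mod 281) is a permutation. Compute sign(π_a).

-1

Orbit of 102 under x↦131x: [102, 155, 73, 9, 55, 180, 257]… (length divides ord_281(131)).
Cycle type of π: 280 + 1; total 2 cycles.
With 2 cycles on 281 points, sign = (−1)^{281−2} = -1.
(131|281)_J = -1 (Zolotarev's lemma cross-check).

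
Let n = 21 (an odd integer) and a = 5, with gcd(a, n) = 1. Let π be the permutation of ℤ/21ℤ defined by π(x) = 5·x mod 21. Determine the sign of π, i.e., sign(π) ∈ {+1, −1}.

+1

Orbit of 17 under x↦5x: [17, 1, 5, 4, 20, 16]… (length divides ord_21(5)).
Decompose π into cycles: lengths [6, 6, 6, 2, 1] (5 cycles, including the fixed point 0).
sign(π) = (−1)^{n − #cycles} = (−1)^{21−5} = (−1)^16 = +1.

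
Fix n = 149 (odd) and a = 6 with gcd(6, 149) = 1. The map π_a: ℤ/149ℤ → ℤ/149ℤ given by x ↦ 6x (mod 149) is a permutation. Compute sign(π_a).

Orbit of 33 under x↦6x: [33, 49, 145, 125, 5, 30, 31]… (length divides ord_149(6)).
Cycle type of π: 37×4 + 1; total 5 cycles.
n − c = 149 − 5 = 144; sign = (−1)^144 = +1.

+1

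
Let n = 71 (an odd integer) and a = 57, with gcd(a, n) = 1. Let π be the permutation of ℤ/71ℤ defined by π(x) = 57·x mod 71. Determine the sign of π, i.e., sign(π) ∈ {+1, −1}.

+1

Trace 5: π^k(5) = [5, 1, 57, 54, 25] for k=0..4.
The orbit structure of x ↦ 57x mod 71: 15 orbits of sizes [5, 5, 5, 5, 5, 5, 5, 5, 5, 5, 5, 5, 5, 5, 1].
n − c = 71 − 15 = 56; sign = (−1)^56 = +1.
Check: (57/71) = +1 by Zolotarev.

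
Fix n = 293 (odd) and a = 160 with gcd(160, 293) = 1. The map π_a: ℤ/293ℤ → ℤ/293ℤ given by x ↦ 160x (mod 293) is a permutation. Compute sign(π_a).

+1

Trace 292: π^k(292) = [292, 133, 184, 140, 132, 24, 31] for k=0..6.
Cycle lengths of π_160 on ℤ/293ℤ: [146, 146, 1]; 3 cycles in total.
With 3 cycles on 293 points, sign = (−1)^{293−3} = +1.
Zolotarev: (160|293) = +1, matching the cycle-count sign.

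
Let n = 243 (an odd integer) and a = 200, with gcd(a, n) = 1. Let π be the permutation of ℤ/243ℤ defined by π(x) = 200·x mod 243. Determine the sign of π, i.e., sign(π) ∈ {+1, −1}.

Orbit of 22 under x↦200x: [22, 26, 97, 203, 19, 155, 139]… (length divides ord_243(200)).
π_200 has 6 disjoint cycles with lengths [162, 54, 18, 6, 2, 1] on {0,…,242}.
With 6 cycles on 243 points, sign = (−1)^{243−6} = -1.

-1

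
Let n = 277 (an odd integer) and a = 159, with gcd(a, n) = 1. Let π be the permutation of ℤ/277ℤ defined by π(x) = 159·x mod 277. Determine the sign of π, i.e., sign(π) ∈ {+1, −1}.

-1

Trace 19: π^k(19) = [19, 251, 21, 15, 169, 2, 41] for k=0..6.
4 cycles of lengths [92, 92, 92, 1].
4 cycles on 277: each ℓ→(−1)^(ℓ−1), product (−1)^273 = -1.
(159|277)_J = -1 (Zolotarev's lemma cross-check).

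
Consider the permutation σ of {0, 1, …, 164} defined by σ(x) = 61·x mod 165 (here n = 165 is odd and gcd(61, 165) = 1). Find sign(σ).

-1

Start at x=151: 151 → 136 → 46 → 1 → 61 → 91 → 106 → … (one orbit).
π_61 has 30 disjoint cycles with lengths [10, 10, 10, 10, 10, 10, 10, 10, 10, 10, 10, 10, 10, 10, 10, 1, 1, 1, 1, 1, 1, 1, 1, 1, 1, 1, 1, 1, 1, 1] on {0,…,164}.
n − c = 165 − 30 = 135; sign = (−1)^135 = -1.
Check: (61/165) = -1 by Zolotarev.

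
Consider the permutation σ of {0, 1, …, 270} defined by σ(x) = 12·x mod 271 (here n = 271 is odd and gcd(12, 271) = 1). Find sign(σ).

-1

Start at x=115: 115 → 25 → 29 → 77 → 111 → 248 → 266 → … (one orbit).
Cycle lengths of π_12 on ℤ/271ℤ: [54, 54, 54, 54, 54, 1]; 6 cycles in total.
271 − 6 = 265 transpositions; sign(π) = (−1)^265 = -1.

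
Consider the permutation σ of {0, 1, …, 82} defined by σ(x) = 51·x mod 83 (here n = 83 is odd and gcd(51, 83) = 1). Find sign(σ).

Start at x=10: 10 → 12 → 31 → 4 → 38 → 29 → 68 → … (one orbit).
Cycle type of π: 41×2 + 1; total 3 cycles.
3 cycles on 83: each ℓ→(−1)^(ℓ−1), product (−1)^80 = +1.

+1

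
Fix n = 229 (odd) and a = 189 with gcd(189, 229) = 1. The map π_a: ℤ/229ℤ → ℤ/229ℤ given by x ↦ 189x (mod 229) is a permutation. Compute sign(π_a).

-1

Orbit of 33 under x↦189x: [33, 54, 130, 67, 68, 28, 25]… (length divides ord_229(189)).
2 cycles of lengths [228, 1].
Σ(ℓ_i−1) = 229−2 = 227; sign = (−1)^227 = -1.
(189|229)_J = -1 (Zolotarev's lemma cross-check).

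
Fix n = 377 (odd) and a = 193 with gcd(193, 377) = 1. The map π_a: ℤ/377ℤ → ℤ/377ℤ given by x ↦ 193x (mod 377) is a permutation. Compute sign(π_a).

Orbit of 51 under x↦193x: [51, 41, 373, 359, 296, 201, 339]… (length divides ord_377(193)).
7 cycles of lengths [84, 84, 84, 84, 28, 12, 1].
n − c = 377 − 7 = 370; sign = (−1)^370 = +1.
The Jacobi symbol (193|377) = +1 (Zolotarev) agrees.

+1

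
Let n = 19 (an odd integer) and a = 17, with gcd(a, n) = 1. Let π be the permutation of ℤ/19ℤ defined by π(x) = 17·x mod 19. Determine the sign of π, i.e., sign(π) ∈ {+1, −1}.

+1

Trace 16: π^k(16) = [16, 6, 7, 5, 9, 1, 17] for k=0..6.
Decompose π into cycles: lengths [9, 9, 1] (3 cycles, including the fixed point 0).
Σ(ℓ_i−1) = 19−3 = 16; sign = (−1)^16 = +1.
Via Zolotarev, sign(π_{17}) = (17|19) = +1.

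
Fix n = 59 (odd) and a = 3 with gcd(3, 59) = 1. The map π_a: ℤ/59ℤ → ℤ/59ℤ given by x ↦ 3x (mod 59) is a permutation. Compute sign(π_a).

+1

Start at x=1: 1 → 3 → 9 → 27 → 22 → 7 → 21 → … (one orbit).
Cycle lengths of π_3 on ℤ/59ℤ: [29, 29, 1]; 3 cycles in total.
sign(π) = (−1)^{n − #cycles} = (−1)^{59−3} = (−1)^56 = +1.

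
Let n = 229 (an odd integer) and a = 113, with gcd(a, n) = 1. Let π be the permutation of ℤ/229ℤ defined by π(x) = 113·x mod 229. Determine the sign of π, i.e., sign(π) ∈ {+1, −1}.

Trace 175: π^k(175) = [175, 81, 222, 125, 156, 224, 122] for k=0..6.
Cycle type of π: 228 + 1; total 2 cycles.
With 2 cycles on 229 points, sign = (−1)^{229−2} = -1.

-1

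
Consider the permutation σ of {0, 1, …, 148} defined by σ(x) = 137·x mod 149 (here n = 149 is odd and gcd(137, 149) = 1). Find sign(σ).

-1

Trace 122: π^k(122) = [122, 26, 135, 19, 70, 54, 97] for k=0..6.
The orbit structure of x ↦ 137x mod 149: 2 orbits of sizes [148, 1].
149 − 2 = 147 transpositions; sign(π) = (−1)^147 = -1.
Zolotarev: (137|149) = -1, matching the cycle-count sign.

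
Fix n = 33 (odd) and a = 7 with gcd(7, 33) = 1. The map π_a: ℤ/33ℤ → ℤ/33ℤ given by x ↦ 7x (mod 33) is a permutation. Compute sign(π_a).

-1

Orbit of 25 under x↦7x: [25, 10, 4, 28, 31, 19, 1]… (length divides ord_33(7)).
Decompose π into cycles: lengths [10, 10, 10, 1, 1, 1] (6 cycles, including the fixed point 0).
n − c = 33 − 6 = 27; sign = (−1)^27 = -1.
(7|33)_J = -1 (Zolotarev's lemma cross-check).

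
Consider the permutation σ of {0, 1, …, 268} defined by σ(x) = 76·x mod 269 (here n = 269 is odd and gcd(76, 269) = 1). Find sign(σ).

-1

Orbit of 247 under x↦76x: [247, 211, 165, 166, 242, 100, 68]… (length divides ord_269(76)).
Cycle lengths of π_76 on ℤ/269ℤ: [268, 1]; 2 cycles in total.
269 − 2 = 267 transpositions; sign(π) = (−1)^267 = -1.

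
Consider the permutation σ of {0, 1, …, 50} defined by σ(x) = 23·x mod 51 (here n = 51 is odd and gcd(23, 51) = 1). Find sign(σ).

+1

Trace 43: π^k(43) = [43, 20, 1, 23, 19, 29, 4] for k=0..6.
5 cycles of lengths [16, 16, 16, 2, 1].
sign(π) = (−1)^{n − #cycles} = (−1)^{51−5} = (−1)^46 = +1.
The Jacobi symbol (23|51) = +1 (Zolotarev) agrees.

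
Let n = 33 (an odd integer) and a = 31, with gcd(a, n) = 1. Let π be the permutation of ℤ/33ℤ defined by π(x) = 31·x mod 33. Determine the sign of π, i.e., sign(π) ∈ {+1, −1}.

+1

Trace 25: π^k(25) = [25, 16, 1, 31, 4] for k=0..4.
Decompose π into cycles: lengths [5, 5, 5, 5, 5, 5, 1, 1, 1] (9 cycles, including the fixed point 0).
9 cycles on 33: each ℓ→(−1)^(ℓ−1), product (−1)^24 = +1.
(31|33)_J = +1 (Zolotarev's lemma cross-check).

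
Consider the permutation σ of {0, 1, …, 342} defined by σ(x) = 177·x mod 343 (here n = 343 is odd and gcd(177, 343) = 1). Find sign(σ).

Start at x=197: 197 → 226 → 214 → 148 → 128 → 18 → 99 → … (one orbit).
π_177 has 31 disjoint cycles with lengths [21, 21, 21, 21, 21, 21, 21, 21, 21, 21, 21, 21, 21, 21, 3, 3, 3, 3, 3, 3, 3, 3, 3, 3, 3, 3, 3, 3, 3, 3, 1] on {0,…,342}.
343 − 31 = 312 transpositions; sign(π) = (−1)^312 = +1.
Zolotarev: (177|343) = +1, matching the cycle-count sign.

+1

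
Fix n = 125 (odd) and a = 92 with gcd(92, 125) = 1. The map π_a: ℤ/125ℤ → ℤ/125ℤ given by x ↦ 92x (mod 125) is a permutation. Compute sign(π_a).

-1

Trace 36: π^k(36) = [36, 62, 79, 18, 31, 102, 9] for k=0..6.
Decompose π into cycles: lengths [100, 20, 4, 1] (4 cycles, including the fixed point 0).
With 4 cycles on 125 points, sign = (−1)^{125−4} = -1.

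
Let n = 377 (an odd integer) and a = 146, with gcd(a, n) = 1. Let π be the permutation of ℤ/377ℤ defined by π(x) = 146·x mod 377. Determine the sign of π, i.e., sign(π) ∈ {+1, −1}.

+1

Trace 204: π^k(204) = [204, 1, 146] for k=0..2.
Cycle type of π: 3×116 + 1×29; total 145 cycles.
145 cycles on 377: each ℓ→(−1)^(ℓ−1), product (−1)^232 = +1.
Check: (146/377) = +1 by Zolotarev.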